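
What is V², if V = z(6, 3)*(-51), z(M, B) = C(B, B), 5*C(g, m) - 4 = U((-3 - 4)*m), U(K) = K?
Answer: 751689/25 ≈ 30068.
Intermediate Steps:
C(g, m) = ⅘ - 7*m/5 (C(g, m) = ⅘ + ((-3 - 4)*m)/5 = ⅘ + (-7*m)/5 = ⅘ - 7*m/5)
z(M, B) = ⅘ - 7*B/5
V = 867/5 (V = (⅘ - 7/5*3)*(-51) = (⅘ - 21/5)*(-51) = -17/5*(-51) = 867/5 ≈ 173.40)
V² = (867/5)² = 751689/25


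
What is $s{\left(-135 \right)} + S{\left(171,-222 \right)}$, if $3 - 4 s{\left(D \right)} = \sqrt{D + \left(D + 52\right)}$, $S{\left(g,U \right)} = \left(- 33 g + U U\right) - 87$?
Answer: $\frac{174219}{4} - \frac{i \sqrt{218}}{4} \approx 43555.0 - 3.6912 i$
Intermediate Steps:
$S{\left(g,U \right)} = -87 + U^{2} - 33 g$ ($S{\left(g,U \right)} = \left(- 33 g + U^{2}\right) - 87 = \left(U^{2} - 33 g\right) - 87 = -87 + U^{2} - 33 g$)
$s{\left(D \right)} = \frac{3}{4} - \frac{\sqrt{52 + 2 D}}{4}$ ($s{\left(D \right)} = \frac{3}{4} - \frac{\sqrt{D + \left(D + 52\right)}}{4} = \frac{3}{4} - \frac{\sqrt{D + \left(52 + D\right)}}{4} = \frac{3}{4} - \frac{\sqrt{52 + 2 D}}{4}$)
$s{\left(-135 \right)} + S{\left(171,-222 \right)} = \left(\frac{3}{4} - \frac{\sqrt{52 + 2 \left(-135\right)}}{4}\right) - \left(5730 - 49284\right) = \left(\frac{3}{4} - \frac{\sqrt{52 - 270}}{4}\right) - -43554 = \left(\frac{3}{4} - \frac{\sqrt{-218}}{4}\right) + 43554 = \left(\frac{3}{4} - \frac{i \sqrt{218}}{4}\right) + 43554 = \frac{174219}{4} - \frac{i \sqrt{218}}{4}$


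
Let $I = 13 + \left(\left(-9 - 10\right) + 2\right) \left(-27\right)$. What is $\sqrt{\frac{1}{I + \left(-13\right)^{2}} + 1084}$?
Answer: $\frac{3 \sqrt{49488405}}{641} \approx 32.924$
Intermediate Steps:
$I = 472$ ($I = 13 + \left(-19 + 2\right) \left(-27\right) = 13 - -459 = 13 + 459 = 472$)
$\sqrt{\frac{1}{I + \left(-13\right)^{2}} + 1084} = \sqrt{\frac{1}{472 + \left(-13\right)^{2}} + 1084} = \sqrt{\frac{1}{472 + 169} + 1084} = \sqrt{\frac{1}{641} + 1084} = \sqrt{\frac{694845}{641}} = \frac{3 \sqrt{49488405}}{641}$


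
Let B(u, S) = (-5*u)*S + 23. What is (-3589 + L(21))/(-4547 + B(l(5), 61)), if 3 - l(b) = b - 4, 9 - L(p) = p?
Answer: 3601/5134 ≈ 0.70140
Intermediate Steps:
L(p) = 9 - p
l(b) = 7 - b (l(b) = 3 - (b - 4) = 3 - (-4 + b) = 3 + (4 - b) = 7 - b)
B(u, S) = 23 - 5*S*u (B(u, S) = -5*S*u + 23 = 23 - 5*S*u)
(-3589 + L(21))/(-4547 + B(l(5), 61)) = (-3589 + (9 - 1*21))/(-4547 + (23 - 5*61*(7 - 1*5))) = (-3589 + (9 - 21))/(-4547 + (23 - 5*61*(7 - 5))) = (-3589 - 12)/(-4547 + (23 - 5*61*2)) = -3601/(-4547 + (23 - 610)) = -3601/(-4547 - 587) = -3601/(-5134) = -3601*(-1/5134) = 3601/5134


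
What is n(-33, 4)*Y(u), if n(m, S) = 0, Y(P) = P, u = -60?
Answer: 0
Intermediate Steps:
n(-33, 4)*Y(u) = 0*(-60) = 0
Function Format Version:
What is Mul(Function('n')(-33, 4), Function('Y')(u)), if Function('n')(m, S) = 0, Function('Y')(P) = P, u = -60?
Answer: 0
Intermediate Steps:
Mul(Function('n')(-33, 4), Function('Y')(u)) = Mul(0, -60) = 0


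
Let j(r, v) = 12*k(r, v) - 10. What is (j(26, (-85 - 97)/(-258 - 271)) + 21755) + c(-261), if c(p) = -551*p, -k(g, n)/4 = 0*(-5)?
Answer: 165556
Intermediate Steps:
k(g, n) = 0 (k(g, n) = -0*(-5) = -4*0 = 0)
j(r, v) = -10 (j(r, v) = 12*0 - 10 = 0 - 10 = -10)
(j(26, (-85 - 97)/(-258 - 271)) + 21755) + c(-261) = (-10 + 21755) - 551*(-261) = 21745 + 143811 = 165556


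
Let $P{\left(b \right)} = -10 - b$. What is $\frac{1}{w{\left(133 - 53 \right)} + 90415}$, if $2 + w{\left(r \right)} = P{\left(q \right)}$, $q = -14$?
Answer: $\frac{1}{90417} \approx 1.106 \cdot 10^{-5}$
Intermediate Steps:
$w{\left(r \right)} = 2$ ($w{\left(r \right)} = -2 - -4 = -2 + \left(-10 + 14\right) = -2 + 4 = 2$)
$\frac{1}{w{\left(133 - 53 \right)} + 90415} = \frac{1}{2 + 90415} = \frac{1}{90417}$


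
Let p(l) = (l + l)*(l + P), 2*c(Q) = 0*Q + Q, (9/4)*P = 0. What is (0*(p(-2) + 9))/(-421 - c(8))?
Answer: 0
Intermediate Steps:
P = 0 (P = (4/9)*0 = 0)
c(Q) = Q/2 (c(Q) = (0*Q + Q)/2 = (0 + Q)/2 = Q/2)
p(l) = 2*l**2 (p(l) = (l + l)*(l + 0) = (2*l)*l = 2*l**2)
(0*(p(-2) + 9))/(-421 - c(8)) = (0*(2*(-2)**2 + 9))/(-421 - 8/2) = (0*(2*4 + 9))/(-421 - 1*4) = (0*(8 + 9))/(-421 - 4) = (0*17)/(-425) = 0*(-1/425) = 0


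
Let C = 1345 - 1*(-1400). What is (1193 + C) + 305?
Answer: 4243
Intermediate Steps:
C = 2745 (C = 1345 + 1400 = 2745)
(1193 + C) + 305 = (1193 + 2745) + 305 = 3938 + 305 = 4243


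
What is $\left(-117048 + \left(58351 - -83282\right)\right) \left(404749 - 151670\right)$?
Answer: $6221947215$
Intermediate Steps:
$\left(-117048 + \left(58351 - -83282\right)\right) \left(404749 - 151670\right) = \left(-117048 + \left(58351 + 83282\right)\right) 253079 = \left(-117048 + 141633\right) 253079 = 24585 \cdot 253079 = 6221947215$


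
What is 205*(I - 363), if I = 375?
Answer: 2460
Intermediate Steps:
205*(I - 363) = 205*(375 - 363) = 205*12 = 2460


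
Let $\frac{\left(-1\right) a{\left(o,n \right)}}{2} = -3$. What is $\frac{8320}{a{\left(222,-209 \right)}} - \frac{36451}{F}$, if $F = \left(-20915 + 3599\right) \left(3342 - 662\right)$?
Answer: $\frac{64350910051}{46406880} \approx 1386.7$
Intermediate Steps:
$a{\left(o,n \right)} = 6$ ($a{\left(o,n \right)} = \left(-2\right) \left(-3\right) = 6$)
$F = -46406880$ ($F = \left(-17316\right) 2680 = -46406880$)
$\frac{8320}{a{\left(222,-209 \right)}} - \frac{36451}{F} = \frac{8320}{6} - \frac{36451}{-46406880} = 8320 \cdot \frac{1}{6} - - \frac{36451}{46406880} = \frac{4160}{3} + \frac{36451}{46406880} = \frac{64350910051}{46406880}$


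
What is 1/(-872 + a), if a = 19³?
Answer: 1/5987 ≈ 0.00016703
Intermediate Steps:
a = 6859
1/(-872 + a) = 1/(-872 + 6859) = 1/5987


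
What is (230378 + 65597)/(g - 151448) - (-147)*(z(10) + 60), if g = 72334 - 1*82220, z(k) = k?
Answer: 1659830885/161334 ≈ 10288.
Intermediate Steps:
g = -9886 (g = 72334 - 82220 = -9886)
(230378 + 65597)/(g - 151448) - (-147)*(z(10) + 60) = (230378 + 65597)/(-9886 - 151448) - (-147)*(10 + 60) = 295975/(-161334) - (-147)*70 = 295975*(-1/161334) - 1*(-10290) = -295975/161334 + 10290 = 1659830885/161334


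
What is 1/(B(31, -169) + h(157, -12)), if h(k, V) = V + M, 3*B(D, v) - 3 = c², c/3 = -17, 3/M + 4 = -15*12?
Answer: 184/157501 ≈ 0.0011682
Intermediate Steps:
M = -3/184 (M = 3/(-4 - 15*12) = 3/(-4 - 180) = 3/(-184) = 3*(-1/184) = -3/184 ≈ -0.016304)
c = -51 (c = 3*(-17) = -51)
B(D, v) = 868 (B(D, v) = 1 + (⅓)*(-51)² = 1 + (⅓)*2601 = 1 + 867 = 868)
h(k, V) = -3/184 + V (h(k, V) = V - 3/184 = -3/184 + V)
1/(B(31, -169) + h(157, -12)) = 1/(868 + (-3/184 - 12)) = 1/(868 - 2211/184) = 1/(157501/184) = 184/157501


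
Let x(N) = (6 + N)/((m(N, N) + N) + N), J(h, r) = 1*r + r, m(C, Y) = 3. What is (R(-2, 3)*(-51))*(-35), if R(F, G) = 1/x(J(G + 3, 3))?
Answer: 8925/4 ≈ 2231.3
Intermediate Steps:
J(h, r) = 2*r (J(h, r) = r + r = 2*r)
x(N) = (6 + N)/(3 + 2*N) (x(N) = (6 + N)/((3 + N) + N) = (6 + N)/(3 + 2*N))
R(F, G) = 5/4 (R(F, G) = 1/((6 + 2*3)/(3 + 2*(2*3))) = 1/((6 + 6)/(3 + 2*6)) = 1/(12/(3 + 12)) = 1/(12/15) = 1/((1/15)*12) = 1/(4/5) = 5/4)
(R(-2, 3)*(-51))*(-35) = ((5/4)*(-51))*(-35) = -255/4*(-35) = 8925/4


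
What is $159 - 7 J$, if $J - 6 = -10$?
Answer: $187$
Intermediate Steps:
$J = -4$ ($J = 6 - 10 = -4$)
$159 - 7 J = 159 - -28 = 159 + 28 = 187$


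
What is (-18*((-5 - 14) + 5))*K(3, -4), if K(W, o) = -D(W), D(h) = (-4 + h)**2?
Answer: -252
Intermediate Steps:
K(W, o) = -(-4 + W)**2
(-18*((-5 - 14) + 5))*K(3, -4) = (-18*((-5 - 14) + 5))*(-(-4 + 3)**2) = (-18*(-19 + 5))*(-1*(-1)**2) = (-18*(-14))*(-1*1) = 252*(-1) = -252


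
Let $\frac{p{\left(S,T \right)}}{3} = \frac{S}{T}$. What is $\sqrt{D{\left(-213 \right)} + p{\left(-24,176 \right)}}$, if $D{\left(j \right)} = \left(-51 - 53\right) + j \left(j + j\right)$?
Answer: $\frac{\sqrt{43866658}}{22} \approx 301.05$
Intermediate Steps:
$p{\left(S,T \right)} = \frac{3 S}{T}$ ($p{\left(S,T \right)} = 3 \frac{S}{T} = \frac{3 S}{T}$)
$D{\left(j \right)} = -104 + 2 j^{2}$ ($D{\left(j \right)} = -104 + j 2 j = -104 + 2 j^{2}$)
$\sqrt{D{\left(-213 \right)} + p{\left(-24,176 \right)}} = \sqrt{\left(-104 + 2 \left(-213\right)^{2}\right) + 3 \left(-24\right) \frac{1}{176}} = \sqrt{\left(-104 + 2 \cdot 45369\right) + 3 \left(-24\right) \frac{1}{176}} = \sqrt{\left(-104 + 90738\right) - \frac{9}{22}} = \sqrt{90634 - \frac{9}{22}} = \sqrt{\frac{1993939}{22}} = \frac{\sqrt{43866658}}{22}$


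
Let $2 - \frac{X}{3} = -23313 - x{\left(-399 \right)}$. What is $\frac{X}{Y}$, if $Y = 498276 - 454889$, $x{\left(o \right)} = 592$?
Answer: $\frac{71721}{43387} \approx 1.6531$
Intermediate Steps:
$Y = 43387$
$X = 71721$ ($X = 6 - 3 \left(-23313 - 592\right) = 6 - -71715 = 6 + 71715 = 71721$)
$\frac{X}{Y} = \frac{71721}{43387}$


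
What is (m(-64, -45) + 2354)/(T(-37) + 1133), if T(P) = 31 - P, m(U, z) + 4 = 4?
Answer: 2354/1201 ≈ 1.9600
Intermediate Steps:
m(U, z) = 0 (m(U, z) = -4 + 4 = 0)
(m(-64, -45) + 2354)/(T(-37) + 1133) = (0 + 2354)/((31 - 1*(-37)) + 1133) = 2354/((31 + 37) + 1133) = 2354/(68 + 1133) = 2354/1201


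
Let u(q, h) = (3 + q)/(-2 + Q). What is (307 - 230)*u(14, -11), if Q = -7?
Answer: -1309/9 ≈ -145.44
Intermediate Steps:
u(q, h) = -⅓ - q/9 (u(q, h) = (3 + q)/(-2 - 7) = (3 + q)/(-9) = (3 + q)*(-⅑) = -⅓ - q/9)
(307 - 230)*u(14, -11) = (307 - 230)*(-⅓ - ⅑*14) = 77*(-⅓ - 14/9) = 77*(-17/9) = -1309/9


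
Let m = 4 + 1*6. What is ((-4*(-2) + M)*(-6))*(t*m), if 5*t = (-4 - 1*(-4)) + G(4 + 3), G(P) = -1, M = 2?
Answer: 120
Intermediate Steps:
m = 10 (m = 4 + 6 = 10)
t = -1/5 (t = ((-4 - 1*(-4)) - 1)/5 = ((-4 + 4) - 1)/5 = (0 - 1)/5 = (1/5)*(-1) = -1/5 ≈ -0.20000)
((-4*(-2) + M)*(-6))*(t*m) = ((-4*(-2) + 2)*(-6))*(-1/5*10) = ((8 + 2)*(-6))*(-2) = (10*(-6))*(-2) = -60*(-2) = 120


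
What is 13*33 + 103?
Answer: 532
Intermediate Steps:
13*33 + 103 = 429 + 103 = 532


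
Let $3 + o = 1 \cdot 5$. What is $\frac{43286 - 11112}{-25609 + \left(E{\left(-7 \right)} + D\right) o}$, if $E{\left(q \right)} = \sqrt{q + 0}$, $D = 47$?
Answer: $- \frac{117274230}{93002179} - \frac{64348 i \sqrt{7}}{651015253} \approx -1.261 - 0.00026151 i$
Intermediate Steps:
$o = 2$ ($o = -3 + 1 \cdot 5 = -3 + 5 = 2$)
$E{\left(q \right)} = \sqrt{q}$
$\frac{43286 - 11112}{-25609 + \left(E{\left(-7 \right)} + D\right) o} = \frac{43286 - 11112}{-25609 + \left(\sqrt{-7} + 47\right) 2} = \frac{32174}{-25609 + \left(i \sqrt{7} + 47\right) 2} = \frac{32174}{-25609 + \left(47 + i \sqrt{7}\right) 2} = \frac{32174}{-25609 + \left(94 + 2 i \sqrt{7}\right)} = \frac{32174}{-25515 + 2 i \sqrt{7}}$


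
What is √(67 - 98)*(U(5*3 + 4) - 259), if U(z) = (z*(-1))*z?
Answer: -620*I*√31 ≈ -3452.0*I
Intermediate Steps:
U(z) = -z² (U(z) = (-z)*z = -z²)
√(67 - 98)*(U(5*3 + 4) - 259) = √(67 - 98)*(-(5*3 + 4)² - 259) = √(-31)*(-(15 + 4)² - 259) = (I*√31)*(-1*19² - 259) = (I*√31)*(-1*361 - 259) = (I*√31)*(-361 - 259) = (I*√31)*(-620) = -620*I*√31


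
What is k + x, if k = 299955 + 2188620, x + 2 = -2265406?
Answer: 223167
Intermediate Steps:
x = -2265408 (x = -2 - 2265406 = -2265408)
k = 2488575
k + x = 2488575 - 2265408 = 223167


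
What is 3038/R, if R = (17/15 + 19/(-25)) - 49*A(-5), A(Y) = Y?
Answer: 32550/2629 ≈ 12.381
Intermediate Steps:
R = 18403/75 (R = (17/15 + 19/(-25)) - 49*(-5) = (17*(1/15) + 19*(-1/25)) + 245 = (17/15 - 19/25) + 245 = 28/75 + 245 = 18403/75 ≈ 245.37)
3038/R = 3038/(18403/75) = 3038*(75/18403) = 32550/2629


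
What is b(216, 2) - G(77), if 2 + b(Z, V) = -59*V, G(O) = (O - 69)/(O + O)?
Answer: -9244/77 ≈ -120.05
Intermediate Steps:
G(O) = (-69 + O)/(2*O) (G(O) = (-69 + O)/((2*O)) = (-69 + O)*(1/(2*O)) = (-69 + O)/(2*O))
b(Z, V) = -2 - 59*V
b(216, 2) - G(77) = (-2 - 59*2) - (-69 + 77)/(2*77) = (-2 - 118) - 8/(2*77) = -120 - 1*4/77 = -120 - 4/77 = -9244/77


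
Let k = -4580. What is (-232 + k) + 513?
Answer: -4299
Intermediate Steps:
(-232 + k) + 513 = (-232 - 4580) + 513 = -4812 + 513 = -4299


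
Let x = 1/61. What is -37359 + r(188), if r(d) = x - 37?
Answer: -2281155/61 ≈ -37396.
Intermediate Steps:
x = 1/61 ≈ 0.016393
r(d) = -2256/61 (r(d) = 1/61 - 37 = -2256/61)
-37359 + r(188) = -37359 - 2256/61 = -2281155/61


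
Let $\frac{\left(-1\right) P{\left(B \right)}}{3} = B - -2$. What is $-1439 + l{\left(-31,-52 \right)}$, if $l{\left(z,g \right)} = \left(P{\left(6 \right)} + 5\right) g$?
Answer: $-451$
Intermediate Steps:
$P{\left(B \right)} = -6 - 3 B$ ($P{\left(B \right)} = - 3 \left(B - -2\right) = - 3 \left(B + 2\right) = - 3 \left(2 + B\right) = -6 - 3 B$)
$l{\left(z,g \right)} = - 19 g$ ($l{\left(z,g \right)} = \left(\left(-6 - 18\right) + 5\right) g = \left(-24 + 5\right) g = - 19 g$)
$-1439 + l{\left(-31,-52 \right)} = -1439 - -988 = -1439 + 988 = -451$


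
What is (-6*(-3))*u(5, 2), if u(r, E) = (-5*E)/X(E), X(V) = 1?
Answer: -180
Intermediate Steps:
u(r, E) = -5*E (u(r, E) = -5*E/1 = -5*E*1 = -5*E)
(-6*(-3))*u(5, 2) = (-6*(-3))*(-5*2) = 18*(-10) = -180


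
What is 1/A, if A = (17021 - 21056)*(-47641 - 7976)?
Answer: 1/224414595 ≈ 4.4560e-9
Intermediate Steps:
A = 224414595 (A = -4035*(-55617) = 224414595)
1/A = 1/224414595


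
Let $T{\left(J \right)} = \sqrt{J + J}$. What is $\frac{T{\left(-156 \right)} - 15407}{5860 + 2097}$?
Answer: $- \frac{15407}{7957} + \frac{2 i \sqrt{78}}{7957} \approx -1.9363 + 0.0022199 i$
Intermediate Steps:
$T{\left(J \right)} = \sqrt{2} \sqrt{J}$ ($T{\left(J \right)} = \sqrt{2 J} = \sqrt{2} \sqrt{J}$)
$\frac{T{\left(-156 \right)} - 15407}{5860 + 2097} = \frac{\sqrt{2} \sqrt{-156} - 15407}{5860 + 2097} = \frac{\sqrt{2} \cdot 2 i \sqrt{39} - 15407}{7957} = \left(2 i \sqrt{78} - 15407\right) \frac{1}{7957} = \left(-15407 + 2 i \sqrt{78}\right) \frac{1}{7957} = - \frac{15407}{7957} + \frac{2 i \sqrt{78}}{7957}$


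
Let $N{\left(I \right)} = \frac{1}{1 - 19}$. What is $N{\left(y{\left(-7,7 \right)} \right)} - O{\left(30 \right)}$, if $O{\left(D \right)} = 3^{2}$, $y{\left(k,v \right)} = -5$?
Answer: $- \frac{163}{18} \approx -9.0556$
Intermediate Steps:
$O{\left(D \right)} = 9$
$N{\left(I \right)} = - \frac{1}{18}$ ($N{\left(I \right)} = \frac{1}{-18} = - \frac{1}{18}$)
$N{\left(y{\left(-7,7 \right)} \right)} - O{\left(30 \right)} = - \frac{1}{18} - 9 = - \frac{163}{18}$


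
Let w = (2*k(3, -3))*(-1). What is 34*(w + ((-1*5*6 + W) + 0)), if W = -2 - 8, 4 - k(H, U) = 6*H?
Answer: -408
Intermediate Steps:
k(H, U) = 4 - 6*H
W = -10
w = 28 (w = (2*(4 - 6*3))*(-1) = (2*(4 - 18))*(-1) = (2*(-14))*(-1) = -28*(-1) = 28)
34*(w + ((-1*5*6 + W) + 0)) = 34*(28 + ((-1*5*6 - 10) + 0)) = 34*(28 + ((-5*6 - 10) + 0)) = 34*(28 + ((-30 - 10) + 0)) = 34*(28 + (-40 + 0)) = 34*(28 - 40) = 34*(-12) = -408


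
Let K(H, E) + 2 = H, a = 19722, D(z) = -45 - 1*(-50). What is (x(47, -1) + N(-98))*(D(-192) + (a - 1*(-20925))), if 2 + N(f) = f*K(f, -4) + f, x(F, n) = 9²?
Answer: 397617212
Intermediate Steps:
D(z) = 5 (D(z) = -45 + 50 = 5)
K(H, E) = -2 + H
x(F, n) = 81
N(f) = -2 + f + f*(-2 + f) (N(f) = -2 + (f*(-2 + f) + f) = -2 + (f + f*(-2 + f)) = -2 + f + f*(-2 + f))
(x(47, -1) + N(-98))*(D(-192) + (a - 1*(-20925))) = (81 + (-2 + (-98)² - 1*(-98)))*(5 + (19722 - 1*(-20925))) = (81 + (-2 + 9604 + 98))*(5 + (19722 + 20925)) = (81 + 9700)*(5 + 40647) = 9781*40652 = 397617212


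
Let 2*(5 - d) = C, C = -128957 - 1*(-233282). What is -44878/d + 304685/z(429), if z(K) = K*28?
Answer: 32861364847/1253031780 ≈ 26.225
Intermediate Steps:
z(K) = 28*K
C = 104325 (C = -128957 + 233282 = 104325)
d = -104315/2 (d = 5 - 1/2*104325 = 5 - 104325/2 = -104315/2 ≈ -52158.)
-44878/d + 304685/z(429) = -44878/(-104315/2) + 304685/((28*429)) = -44878*(-2/104315) + 304685/12012 = 89756/104315 + 304685*(1/12012) = 89756/104315 + 304685/12012 = 32861364847/1253031780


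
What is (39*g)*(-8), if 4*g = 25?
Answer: -1950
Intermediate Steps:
g = 25/4 (g = (¼)*25 = 25/4 ≈ 6.2500)
(39*g)*(-8) = (39*(25/4))*(-8) = (975/4)*(-8) = -1950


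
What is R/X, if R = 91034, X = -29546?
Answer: -45517/14773 ≈ -3.0811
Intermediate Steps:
R/X = 91034/(-29546) = 91034*(-1/29546) = -45517/14773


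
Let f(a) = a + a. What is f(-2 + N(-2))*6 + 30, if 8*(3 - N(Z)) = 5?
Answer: 69/2 ≈ 34.500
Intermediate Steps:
N(Z) = 19/8 (N(Z) = 3 - ⅛*5 = 3 - 5/8 = 19/8)
f(a) = 2*a
f(-2 + N(-2))*6 + 30 = (2*(-2 + 19/8))*6 + 30 = (2*(3/8))*6 + 30 = (¾)*6 + 30 = 9/2 + 30 = 69/2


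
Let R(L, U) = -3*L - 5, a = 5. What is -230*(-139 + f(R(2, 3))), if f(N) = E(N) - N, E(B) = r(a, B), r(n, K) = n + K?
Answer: 30820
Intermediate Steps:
r(n, K) = K + n
E(B) = 5 + B (E(B) = B + 5 = 5 + B)
R(L, U) = -5 - 3*L
f(N) = 5 (f(N) = (5 + N) - N = 5)
-230*(-139 + f(R(2, 3))) = -230*(-139 + 5) = -230*(-134) = 30820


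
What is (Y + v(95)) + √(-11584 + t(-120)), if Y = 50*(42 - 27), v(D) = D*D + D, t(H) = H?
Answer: 9870 + 2*I*√2926 ≈ 9870.0 + 108.19*I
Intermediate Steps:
v(D) = D + D² (v(D) = D² + D = D + D²)
Y = 750 (Y = 50*15 = 750)
(Y + v(95)) + √(-11584 + t(-120)) = (750 + 95*(1 + 95)) + √(-11584 - 120) = (750 + 95*96) + √(-11704) = (750 + 9120) + 2*I*√2926 = 9870 + 2*I*√2926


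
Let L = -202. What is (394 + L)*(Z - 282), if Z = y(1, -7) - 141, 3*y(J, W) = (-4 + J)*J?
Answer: -81408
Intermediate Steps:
y(J, W) = J*(-4 + J)/3 (y(J, W) = ((-4 + J)*J)/3 = (J*(-4 + J))/3 = J*(-4 + J)/3)
Z = -142 (Z = (⅓)*1*(-4 + 1) - 141 = (⅓)*1*(-3) - 141 = -1 - 141 = -142)
(394 + L)*(Z - 282) = (394 - 202)*(-142 - 282) = 192*(-424) = -81408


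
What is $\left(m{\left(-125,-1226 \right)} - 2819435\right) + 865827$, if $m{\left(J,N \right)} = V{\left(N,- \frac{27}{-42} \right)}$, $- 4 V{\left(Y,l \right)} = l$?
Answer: $- \frac{109402057}{56} \approx -1.9536 \cdot 10^{6}$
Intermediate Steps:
$V{\left(Y,l \right)} = - \frac{l}{4}$
$m{\left(J,N \right)} = - \frac{9}{56}$ ($m{\left(J,N \right)} = - \frac{\left(-27\right) \frac{1}{-42}}{4} = - \frac{\left(-27\right) \left(- \frac{1}{42}\right)}{4} = \left(- \frac{1}{4}\right) \frac{9}{14} = - \frac{9}{56}$)
$\left(m{\left(-125,-1226 \right)} - 2819435\right) + 865827 = \left(- \frac{9}{56} - 2819435\right) + 865827 = - \frac{157888369}{56} + 865827 = - \frac{109402057}{56}$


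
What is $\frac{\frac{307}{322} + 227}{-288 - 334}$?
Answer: $- \frac{73401}{200284} \approx -0.36648$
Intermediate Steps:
$\frac{\frac{307}{322} + 227}{-288 - 334} = \frac{307 \cdot \frac{1}{322} + 227}{-622} = \left(\frac{307}{322} + 227\right) \left(- \frac{1}{622}\right) = \frac{73401}{322} \left(- \frac{1}{622}\right) = - \frac{73401}{200284}$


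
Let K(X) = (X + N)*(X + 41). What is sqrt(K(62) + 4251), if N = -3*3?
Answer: sqrt(9710) ≈ 98.539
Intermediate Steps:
N = -9
K(X) = (-9 + X)*(41 + X) (K(X) = (X - 9)*(X + 41) = (-9 + X)*(41 + X))
sqrt(K(62) + 4251) = sqrt((-369 + 62**2 + 32*62) + 4251) = sqrt((-369 + 3844 + 1984) + 4251) = sqrt(5459 + 4251) = sqrt(9710)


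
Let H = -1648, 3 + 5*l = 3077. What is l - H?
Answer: 11314/5 ≈ 2262.8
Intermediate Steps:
l = 3074/5 (l = -⅗ + (⅕)*3077 = -⅗ + 3077/5 = 3074/5 ≈ 614.80)
l - H = 3074/5 - 1*(-1648) = 3074/5 + 1648 = 11314/5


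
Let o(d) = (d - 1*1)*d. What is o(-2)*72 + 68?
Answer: 500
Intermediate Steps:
o(d) = d*(-1 + d) (o(d) = (d - 1)*d = (-1 + d)*d = d*(-1 + d))
o(-2)*72 + 68 = -2*(-1 - 2)*72 + 68 = -2*(-3)*72 + 68 = 6*72 + 68 = 432 + 68 = 500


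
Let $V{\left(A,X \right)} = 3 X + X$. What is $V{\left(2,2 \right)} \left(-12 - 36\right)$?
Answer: $-384$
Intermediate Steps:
$V{\left(A,X \right)} = 4 X$
$V{\left(2,2 \right)} \left(-12 - 36\right) = 4 \cdot 2 \left(-12 - 36\right) = 8 \left(-48\right) = -384$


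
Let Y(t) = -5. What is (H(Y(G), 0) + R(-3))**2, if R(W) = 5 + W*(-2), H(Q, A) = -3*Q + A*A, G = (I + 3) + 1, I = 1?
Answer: 676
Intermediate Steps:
G = 5 (G = (1 + 3) + 1 = 4 + 1 = 5)
H(Q, A) = A**2 - 3*Q (H(Q, A) = -3*Q + A**2 = A**2 - 3*Q)
R(W) = 5 - 2*W
(H(Y(G), 0) + R(-3))**2 = ((0**2 - 3*(-5)) + (5 - 2*(-3)))**2 = ((0 + 15) + (5 + 6))**2 = (15 + 11)**2 = 26**2 = 676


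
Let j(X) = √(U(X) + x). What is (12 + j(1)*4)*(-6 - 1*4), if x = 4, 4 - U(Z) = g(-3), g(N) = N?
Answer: -120 - 40*√11 ≈ -252.67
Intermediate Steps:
U(Z) = 7 (U(Z) = 4 - 1*(-3) = 4 + 3 = 7)
j(X) = √11 (j(X) = √(7 + 4) = √11)
(12 + j(1)*4)*(-6 - 1*4) = (12 + √11*4)*(-6 - 1*4) = (12 + 4*√11)*(-6 - 4) = (12 + 4*√11)*(-10) = -120 - 40*√11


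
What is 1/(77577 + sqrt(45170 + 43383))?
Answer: 77577/6018102376 - sqrt(88553)/6018102376 ≈ 1.2841e-5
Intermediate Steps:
1/(77577 + sqrt(45170 + 43383)) = 1/(77577 + sqrt(88553))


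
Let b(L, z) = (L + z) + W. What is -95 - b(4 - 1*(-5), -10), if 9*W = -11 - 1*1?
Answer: -278/3 ≈ -92.667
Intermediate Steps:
W = -4/3 (W = (-11 - 1*1)/9 = (-11 - 1)/9 = (⅑)*(-12) = -4/3 ≈ -1.3333)
b(L, z) = -4/3 + L + z (b(L, z) = (L + z) - 4/3 = -4/3 + L + z)
-95 - b(4 - 1*(-5), -10) = -95 - (-4/3 + (4 - 1*(-5)) - 10) = -95 - (-4/3 + (4 + 5) - 10) = -95 - (-4/3 + 9 - 10) = -95 - 1*(-7/3) = -95 + 7/3 = -278/3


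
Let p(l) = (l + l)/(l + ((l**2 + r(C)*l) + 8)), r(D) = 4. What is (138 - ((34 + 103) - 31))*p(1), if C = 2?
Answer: 32/7 ≈ 4.5714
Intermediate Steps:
p(l) = 2*l/(8 + l**2 + 5*l) (p(l) = (l + l)/(l + ((l**2 + 4*l) + 8)) = (2*l)/(l + (8 + l**2 + 4*l)) = (2*l)/(8 + l**2 + 5*l) = 2*l/(8 + l**2 + 5*l))
(138 - ((34 + 103) - 31))*p(1) = (138 - ((34 + 103) - 31))*(2*1/(8 + 1**2 + 5*1)) = (138 - (137 - 31))*(2*1/(8 + 1 + 5)) = (138 - 1*106)*(2*1/14) = (138 - 106)*(2*1*(1/14)) = 32*(1/7) = 32/7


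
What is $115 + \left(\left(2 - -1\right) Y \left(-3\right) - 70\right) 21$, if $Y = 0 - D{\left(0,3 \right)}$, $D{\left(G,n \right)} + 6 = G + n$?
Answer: $-1922$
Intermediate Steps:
$D{\left(G,n \right)} = -6 + G + n$ ($D{\left(G,n \right)} = -6 + \left(G + n\right) = -6 + G + n$)
$Y = 3$ ($Y = 0 - \left(-6 + 0 + 3\right) = 0 - -3 = 0 + 3 = 3$)
$115 + \left(\left(2 - -1\right) Y \left(-3\right) - 70\right) 21 = 115 + \left(\left(2 - -1\right) 3 \left(-3\right) - 70\right) 21 = 115 + \left(\left(2 + 1\right) 3 \left(-3\right) - 70\right) 21 = 115 + \left(3 \cdot 3 \left(-3\right) - 70\right) 21 = 115 + \left(9 \left(-3\right) - 70\right) 21 = 115 + \left(-27 - 70\right) 21 = 115 - 2037 = -1922$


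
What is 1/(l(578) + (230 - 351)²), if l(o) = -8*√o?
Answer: 14641/214321889 + 136*√2/214321889 ≈ 6.9211e-5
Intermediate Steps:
1/(l(578) + (230 - 351)²) = 1/(-136*√2 + (230 - 351)²) = 1/(-136*√2 + (-121)²) = 1/(-136*√2 + 14641) = 1/(14641 - 136*√2)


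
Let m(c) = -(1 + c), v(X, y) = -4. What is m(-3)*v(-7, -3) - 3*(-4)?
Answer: 4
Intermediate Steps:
m(c) = -1 - c
m(-3)*v(-7, -3) - 3*(-4) = (-1 - 1*(-3))*(-4) - 3*(-4) = (-1 + 3)*(-4) + 12 = 2*(-4) + 12 = -8 + 12 = 4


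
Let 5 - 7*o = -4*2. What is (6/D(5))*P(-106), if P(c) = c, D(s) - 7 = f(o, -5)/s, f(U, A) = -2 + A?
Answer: -795/7 ≈ -113.57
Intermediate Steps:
o = 13/7 (o = 5/7 - (-4)*2/7 = 5/7 - 1/7*(-8) = 5/7 + 8/7 = 13/7 ≈ 1.8571)
D(s) = 7 - 7/s (D(s) = 7 + (-2 - 5)/s = 7 - 7/s)
(6/D(5))*P(-106) = (6/(7 - 7/5))*(-106) = (6/(28/5))*(-106) = (6*(5/28))*(-106) = (15/14)*(-106) = -795/7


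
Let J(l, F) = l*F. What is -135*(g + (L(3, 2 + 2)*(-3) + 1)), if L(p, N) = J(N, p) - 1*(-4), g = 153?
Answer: -14310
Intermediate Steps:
J(l, F) = F*l
L(p, N) = 4 + N*p (L(p, N) = p*N - 1*(-4) = N*p + 4 = 4 + N*p)
-135*(g + (L(3, 2 + 2)*(-3) + 1)) = -135*(153 + ((4 + (2 + 2)*3)*(-3) + 1)) = -135*(153 + ((4 + 4*3)*(-3) + 1)) = -135*(153 + ((4 + 12)*(-3) + 1)) = -135*(153 + (16*(-3) + 1)) = -135*(153 + (-48 + 1)) = -135*(153 - 47) = -135*106 = -14310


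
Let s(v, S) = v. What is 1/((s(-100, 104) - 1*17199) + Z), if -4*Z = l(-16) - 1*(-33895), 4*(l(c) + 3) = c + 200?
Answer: -2/51567 ≈ -3.8784e-5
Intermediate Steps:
l(c) = 47 + c/4 (l(c) = -3 + (c + 200)/4 = -3 + (200 + c)/4 = -3 + (50 + c/4) = 47 + c/4)
Z = -16969/2 (Z = -((47 + (¼)*(-16)) - 1*(-33895))/4 = -((47 - 4) + 33895)/4 = -(43 + 33895)/4 = -¼*33938 = -16969/2 ≈ -8484.5)
1/((s(-100, 104) - 1*17199) + Z) = 1/((-100 - 1*17199) - 16969/2) = 1/((-100 - 17199) - 16969/2) = 1/(-17299 - 16969/2) = 1/(-51567/2) = -2/51567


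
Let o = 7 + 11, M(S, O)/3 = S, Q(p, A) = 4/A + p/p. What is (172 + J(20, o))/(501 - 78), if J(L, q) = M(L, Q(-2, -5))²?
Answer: 3772/423 ≈ 8.9173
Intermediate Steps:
Q(p, A) = 1 + 4/A (Q(p, A) = 4/A + 1 = 1 + 4/A)
M(S, O) = 3*S
o = 18
J(L, q) = 9*L² (J(L, q) = (3*L)² = 9*L²)
(172 + J(20, o))/(501 - 78) = (172 + 9*20²)/(501 - 78) = (172 + 9*400)/423 = (172 + 3600)*(1/423) = 3772*(1/423) = 3772/423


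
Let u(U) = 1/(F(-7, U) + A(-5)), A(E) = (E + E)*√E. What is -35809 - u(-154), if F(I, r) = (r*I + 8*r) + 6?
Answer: (-358090*√5 + 5299731*I)/(2*(-74*I + 5*√5)) ≈ -35809.0 - 0.00099754*I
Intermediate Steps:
A(E) = 2*E^(3/2) (A(E) = (2*E)*√E = 2*E^(3/2))
F(I, r) = 6 + 8*r + I*r (F(I, r) = (I*r + 8*r) + 6 = (8*r + I*r) + 6 = 6 + 8*r + I*r)
u(U) = 1/(6 + U - 10*I*√5) (u(U) = 1/((6 + 8*U - 7*U) + 2*(-5)^(3/2)) = 1/((6 + U) + 2*(-5*I*√5)) = 1/((6 + U) - 10*I*√5) = 1/(6 + U - 10*I*√5))
-35809 - u(-154) = -35809 - 1/(6 - 154 - 10*I*√5) = -35809 - 1/(-148 - 10*I*√5)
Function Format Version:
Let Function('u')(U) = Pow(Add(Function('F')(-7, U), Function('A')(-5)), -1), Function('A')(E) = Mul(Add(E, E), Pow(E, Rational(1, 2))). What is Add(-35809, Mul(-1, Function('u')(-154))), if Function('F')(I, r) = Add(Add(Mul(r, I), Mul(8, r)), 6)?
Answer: Mul(Rational(1, 2), Pow(Add(Mul(-74, I), Mul(5, Pow(5, Rational(1, 2)))), -1), Add(Mul(-358090, Pow(5, Rational(1, 2))), Mul(5299731, I))) ≈ Add(-35809., Mul(-0.00099754, I))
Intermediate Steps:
Function('A')(E) = Mul(2, Pow(E, Rational(3, 2))) (Function('A')(E) = Mul(Mul(2, E), Pow(E, Rational(1, 2))) = Mul(2, Pow(E, Rational(3, 2))))
Function('F')(I, r) = Add(6, Mul(8, r), Mul(I, r)) (Function('F')(I, r) = Add(Add(Mul(I, r), Mul(8, r)), 6) = Add(Add(Mul(8, r), Mul(I, r)), 6) = Add(6, Mul(8, r), Mul(I, r)))
Function('u')(U) = Pow(Add(6, U, Mul(-10, I, Pow(5, Rational(1, 2)))), -1) (Function('u')(U) = Pow(Add(Add(6, Mul(8, U), Mul(-7, U)), Mul(2, Pow(-5, Rational(3, 2)))), -1) = Pow(Add(Add(6, U), Mul(2, Mul(-5, I, Pow(5, Rational(1, 2))))), -1) = Pow(Add(Add(6, U), Mul(-10, I, Pow(5, Rational(1, 2)))), -1) = Pow(Add(6, U, Mul(-10, I, Pow(5, Rational(1, 2)))), -1))
Add(-35809, Mul(-1, Function('u')(-154))) = Add(-35809, Mul(-1, Pow(Add(6, -154, Mul(-10, I, Pow(5, Rational(1, 2)))), -1))) = Add(-35809, Mul(-1, Pow(Add(-148, Mul(-10, I, Pow(5, Rational(1, 2)))), -1)))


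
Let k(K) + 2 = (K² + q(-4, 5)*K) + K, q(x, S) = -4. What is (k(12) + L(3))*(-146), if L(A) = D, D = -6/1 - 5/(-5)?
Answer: -14746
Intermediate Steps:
D = -5 (D = -6*1 - 5*(-⅕) = -6 + 1 = -5)
L(A) = -5
k(K) = -2 + K² - 3*K (k(K) = -2 + ((K² - 4*K) + K) = -2 + (K² - 3*K) = -2 + K² - 3*K)
(k(12) + L(3))*(-146) = ((-2 + 12² - 3*12) - 5)*(-146) = ((-2 + 144 - 36) - 5)*(-146) = (106 - 5)*(-146) = 101*(-146) = -14746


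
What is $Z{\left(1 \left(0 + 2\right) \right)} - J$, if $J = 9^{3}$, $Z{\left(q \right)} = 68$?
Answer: $-661$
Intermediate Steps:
$J = 729$
$Z{\left(1 \left(0 + 2\right) \right)} - J = 68 - 729 = -661$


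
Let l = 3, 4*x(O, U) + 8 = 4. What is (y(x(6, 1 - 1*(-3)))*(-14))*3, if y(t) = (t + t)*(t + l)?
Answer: 168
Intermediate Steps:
x(O, U) = -1 (x(O, U) = -2 + (¼)*4 = -2 + 1 = -1)
y(t) = 2*t*(3 + t) (y(t) = (t + t)*(t + 3) = (2*t)*(3 + t) = 2*t*(3 + t))
(y(x(6, 1 - 1*(-3)))*(-14))*3 = ((2*(-1)*(3 - 1))*(-14))*3 = ((2*(-1)*2)*(-14))*3 = -4*(-14)*3 = 56*3 = 168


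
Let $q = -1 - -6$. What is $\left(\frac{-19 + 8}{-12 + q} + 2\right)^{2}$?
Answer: $\frac{625}{49} \approx 12.755$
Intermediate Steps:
$q = 5$ ($q = -1 + 6 = 5$)
$\left(\frac{-19 + 8}{-12 + q} + 2\right)^{2} = \left(\frac{-19 + 8}{-12 + 5} + 2\right)^{2} = \left(- \frac{11}{-7} + 2\right)^{2} = \left(\left(-11\right) \left(- \frac{1}{7}\right) + 2\right)^{2} = \left(\frac{11}{7} + 2\right)^{2} = \left(\frac{25}{7}\right)^{2} = \frac{625}{49}$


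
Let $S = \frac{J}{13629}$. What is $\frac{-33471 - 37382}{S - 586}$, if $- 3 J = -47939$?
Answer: $\frac{2896966611}{23911843} \approx 121.15$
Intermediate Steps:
$J = \frac{47939}{3}$ ($J = \left(- \frac{1}{3}\right) \left(-47939\right) = \frac{47939}{3} \approx 15980.0$)
$S = \frac{47939}{40887}$ ($S = \frac{47939}{3 \cdot 13629} = \frac{47939}{3} \cdot \frac{1}{13629} = \frac{47939}{40887} \approx 1.1725$)
$\frac{-33471 - 37382}{S - 586} = \frac{-33471 - 37382}{\frac{47939}{40887} - 586} = - \frac{70853}{- \frac{23911843}{40887}} = \left(-70853\right) \left(- \frac{40887}{23911843}\right) = \frac{2896966611}{23911843}$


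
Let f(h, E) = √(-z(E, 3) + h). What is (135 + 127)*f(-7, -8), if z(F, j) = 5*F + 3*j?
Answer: 524*√6 ≈ 1283.5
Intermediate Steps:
z(F, j) = 3*j + 5*F
f(h, E) = √(-9 + h - 5*E) (f(h, E) = √(-(3*3 + 5*E) + h) = √(-(9 + 5*E) + h) = √((-9 - 5*E) + h) = √(-9 + h - 5*E))
(135 + 127)*f(-7, -8) = (135 + 127)*√(-9 - 7 - 5*(-8)) = 262*√(-9 - 7 + 40) = 262*√24 = 262*(2*√6) = 524*√6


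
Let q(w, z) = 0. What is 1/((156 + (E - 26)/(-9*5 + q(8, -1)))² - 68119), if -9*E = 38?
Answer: -164025/7147062671 ≈ -2.2950e-5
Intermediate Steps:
E = -38/9 (E = -⅑*38 = -38/9 ≈ -4.2222)
1/((156 + (E - 26)/(-9*5 + q(8, -1)))² - 68119) = 1/((156 + (-38/9 - 26)/(-9*5 + 0))² - 68119) = 1/((156 - 272/(9*(-45 + 0)))² - 68119) = 1/((156 - 272/9/(-45))² - 68119) = 1/((156 - 272/9*(-1/45))² - 68119) = 1/((156 + 272/405)² - 68119) = 1/((63452/405)² - 68119) = 1/(4026156304/164025 - 68119) = 1/(-7147062671/164025) = -164025/7147062671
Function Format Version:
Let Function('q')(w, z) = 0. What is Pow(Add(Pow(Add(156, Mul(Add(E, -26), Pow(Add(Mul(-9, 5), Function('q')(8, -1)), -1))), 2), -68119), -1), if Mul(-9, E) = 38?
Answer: Rational(-164025, 7147062671) ≈ -2.2950e-5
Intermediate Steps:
E = Rational(-38, 9) (E = Mul(Rational(-1, 9), 38) = Rational(-38, 9) ≈ -4.2222)
Pow(Add(Pow(Add(156, Mul(Add(E, -26), Pow(Add(Mul(-9, 5), Function('q')(8, -1)), -1))), 2), -68119), -1) = Pow(Add(Pow(Add(156, Mul(Add(Rational(-38, 9), -26), Pow(Add(Mul(-9, 5), 0), -1))), 2), -68119), -1) = Pow(Add(Pow(Add(156, Mul(Rational(-272, 9), Pow(Add(-45, 0), -1))), 2), -68119), -1) = Pow(Add(Pow(Add(156, Mul(Rational(-272, 9), Pow(-45, -1))), 2), -68119), -1) = Pow(Add(Pow(Add(156, Mul(Rational(-272, 9), Rational(-1, 45))), 2), -68119), -1) = Pow(Add(Pow(Add(156, Rational(272, 405)), 2), -68119), -1) = Pow(Add(Pow(Rational(63452, 405), 2), -68119), -1) = Pow(Add(Rational(4026156304, 164025), -68119), -1) = Pow(Rational(-7147062671, 164025), -1) = Rational(-164025, 7147062671)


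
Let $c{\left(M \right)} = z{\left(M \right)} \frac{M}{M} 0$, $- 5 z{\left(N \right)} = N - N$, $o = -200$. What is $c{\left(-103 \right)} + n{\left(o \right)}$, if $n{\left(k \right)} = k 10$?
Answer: $-2000$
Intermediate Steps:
$z{\left(N \right)} = 0$ ($z{\left(N \right)} = - \frac{N - N}{5} = \left(- \frac{1}{5}\right) 0 = 0$)
$n{\left(k \right)} = 10 k$
$c{\left(M \right)} = 0$ ($c{\left(M \right)} = 0 \frac{M}{M} 0 = 0 \cdot 1 \cdot 0 = 0 \cdot 0 = 0$)
$c{\left(-103 \right)} + n{\left(o \right)} = 0 + 10 \left(-200\right) = 0 - 2000 = -2000$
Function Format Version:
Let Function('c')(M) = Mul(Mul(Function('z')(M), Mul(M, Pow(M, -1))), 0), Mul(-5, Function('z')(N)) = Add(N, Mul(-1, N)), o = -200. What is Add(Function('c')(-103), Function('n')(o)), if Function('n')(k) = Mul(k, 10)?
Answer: -2000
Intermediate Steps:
Function('z')(N) = 0 (Function('z')(N) = Mul(Rational(-1, 5), Add(N, Mul(-1, N))) = Mul(Rational(-1, 5), 0) = 0)
Function('n')(k) = Mul(10, k)
Function('c')(M) = 0 (Function('c')(M) = Mul(Mul(0, Mul(M, Pow(M, -1))), 0) = Mul(Mul(0, 1), 0) = Mul(0, 0) = 0)
Add(Function('c')(-103), Function('n')(o)) = Add(0, Mul(10, -200)) = Add(0, -2000) = -2000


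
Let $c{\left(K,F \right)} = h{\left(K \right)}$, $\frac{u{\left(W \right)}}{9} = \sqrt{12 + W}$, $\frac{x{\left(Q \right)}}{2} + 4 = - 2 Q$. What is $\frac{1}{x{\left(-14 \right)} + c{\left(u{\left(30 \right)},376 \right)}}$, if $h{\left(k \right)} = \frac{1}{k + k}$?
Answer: $\frac{653184}{31352831} - \frac{18 \sqrt{42}}{31352831} \approx 0.02083$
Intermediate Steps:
$x{\left(Q \right)} = -8 - 4 Q$ ($x{\left(Q \right)} = -8 + 2 \left(- 2 Q\right) = -8 - 4 Q$)
$h{\left(k \right)} = \frac{1}{2 k}$
$u{\left(W \right)} = 9 \sqrt{12 + W}$
$c{\left(K,F \right)} = \frac{1}{2 K}$
$\frac{1}{x{\left(-14 \right)} + c{\left(u{\left(30 \right)},376 \right)}} = \frac{1}{\left(-8 - -56\right) + \frac{1}{2 \cdot 9 \sqrt{12 + 30}}} = \frac{1}{\left(-8 + 56\right) + \frac{1}{2 \cdot 9 \sqrt{42}}} = \frac{1}{48 + \frac{\frac{1}{378} \sqrt{42}}{2}} = \frac{1}{48 + \frac{\sqrt{42}}{756}}$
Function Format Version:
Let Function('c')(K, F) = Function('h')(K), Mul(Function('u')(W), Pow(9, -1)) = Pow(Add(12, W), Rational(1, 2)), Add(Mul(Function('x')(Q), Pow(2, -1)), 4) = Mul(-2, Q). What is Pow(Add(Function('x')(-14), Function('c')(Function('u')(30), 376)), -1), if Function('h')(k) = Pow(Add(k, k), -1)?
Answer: Add(Rational(653184, 31352831), Mul(Rational(-18, 31352831), Pow(42, Rational(1, 2)))) ≈ 0.020830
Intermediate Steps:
Function('x')(Q) = Add(-8, Mul(-4, Q)) (Function('x')(Q) = Add(-8, Mul(2, Mul(-2, Q))) = Add(-8, Mul(-4, Q)))
Function('h')(k) = Mul(Rational(1, 2), Pow(k, -1)) (Function('h')(k) = Pow(Mul(2, k), -1) = Mul(Rational(1, 2), Pow(k, -1)))
Function('u')(W) = Mul(9, Pow(Add(12, W), Rational(1, 2)))
Function('c')(K, F) = Mul(Rational(1, 2), Pow(K, -1))
Pow(Add(Function('x')(-14), Function('c')(Function('u')(30), 376)), -1) = Pow(Add(Add(-8, Mul(-4, -14)), Mul(Rational(1, 2), Pow(Mul(9, Pow(Add(12, 30), Rational(1, 2))), -1))), -1) = Pow(Add(Add(-8, 56), Mul(Rational(1, 2), Pow(Mul(9, Pow(42, Rational(1, 2))), -1))), -1) = Pow(Add(48, Mul(Rational(1, 2), Mul(Rational(1, 378), Pow(42, Rational(1, 2))))), -1) = Pow(Add(48, Mul(Rational(1, 756), Pow(42, Rational(1, 2)))), -1)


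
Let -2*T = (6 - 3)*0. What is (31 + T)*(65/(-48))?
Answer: -2015/48 ≈ -41.979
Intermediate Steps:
T = 0 (T = -(6 - 3)*0/2 = -3*0/2 = -½*0 = 0)
(31 + T)*(65/(-48)) = (31 + 0)*(65/(-48)) = 31*(65*(-1/48)) = 31*(-65/48) = -2015/48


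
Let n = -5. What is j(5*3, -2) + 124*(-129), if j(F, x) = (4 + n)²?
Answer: -15995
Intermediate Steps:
j(F, x) = 1 (j(F, x) = (4 - 5)² = (-1)² = 1)
j(5*3, -2) + 124*(-129) = 1 + 124*(-129) = 1 - 15996 = -15995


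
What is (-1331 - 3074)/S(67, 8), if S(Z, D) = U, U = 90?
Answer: -881/18 ≈ -48.944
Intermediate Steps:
S(Z, D) = 90
(-1331 - 3074)/S(67, 8) = (-1331 - 3074)/90 = -4405*1/90 = -881/18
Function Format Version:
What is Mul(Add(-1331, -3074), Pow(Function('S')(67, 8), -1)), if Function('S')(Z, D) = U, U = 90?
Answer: Rational(-881, 18) ≈ -48.944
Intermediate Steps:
Function('S')(Z, D) = 90
Mul(Add(-1331, -3074), Pow(Function('S')(67, 8), -1)) = Mul(Add(-1331, -3074), Pow(90, -1)) = Mul(-4405, Rational(1, 90)) = Rational(-881, 18)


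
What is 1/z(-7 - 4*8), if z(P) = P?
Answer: -1/39 ≈ -0.025641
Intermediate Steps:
1/z(-7 - 4*8) = 1/(-7 - 4*8) = 1/(-7 - 32) = 1/(-39) = -1/39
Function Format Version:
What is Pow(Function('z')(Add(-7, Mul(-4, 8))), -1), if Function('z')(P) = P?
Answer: Rational(-1, 39) ≈ -0.025641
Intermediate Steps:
Pow(Function('z')(Add(-7, Mul(-4, 8))), -1) = Pow(Add(-7, Mul(-4, 8)), -1) = Pow(Add(-7, -32), -1) = Pow(-39, -1) = Rational(-1, 39)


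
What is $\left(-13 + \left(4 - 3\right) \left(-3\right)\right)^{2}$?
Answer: $256$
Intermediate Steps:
$\left(-13 + \left(4 - 3\right) \left(-3\right)\right)^{2} = \left(-13 + 1 \left(-3\right)\right)^{2} = \left(-13 - 3\right)^{2} = \left(-16\right)^{2} = 256$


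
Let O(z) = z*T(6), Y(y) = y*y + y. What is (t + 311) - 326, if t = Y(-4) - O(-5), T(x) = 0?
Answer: -3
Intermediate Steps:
Y(y) = y + y² (Y(y) = y² + y = y + y²)
O(z) = 0 (O(z) = z*0 = 0)
t = 12 (t = -4*(1 - 4) - 1*0 = -4*(-3) + 0 = 12 + 0 = 12)
(t + 311) - 326 = (12 + 311) - 326 = 323 - 326 = -3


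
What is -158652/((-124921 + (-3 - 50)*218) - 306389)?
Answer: 39663/110716 ≈ 0.35824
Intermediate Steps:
-158652/((-124921 + (-3 - 50)*218) - 306389) = -158652/((-124921 - 53*218) - 306389) = -158652/((-124921 - 11554) - 306389) = -158652/(-136475 - 306389) = -158652/(-442864) = -158652*(-1/442864) = 39663/110716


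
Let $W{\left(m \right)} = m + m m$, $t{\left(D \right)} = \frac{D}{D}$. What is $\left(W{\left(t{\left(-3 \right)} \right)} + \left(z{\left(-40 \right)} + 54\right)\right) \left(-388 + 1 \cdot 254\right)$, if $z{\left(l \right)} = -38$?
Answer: $-2412$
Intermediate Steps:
$t{\left(D \right)} = 1$
$W{\left(m \right)} = m + m^{2}$
$\left(W{\left(t{\left(-3 \right)} \right)} + \left(z{\left(-40 \right)} + 54\right)\right) \left(-388 + 1 \cdot 254\right) = \left(1 \left(1 + 1\right) + \left(-38 + 54\right)\right) \left(-388 + 1 \cdot 254\right) = \left(1 \cdot 2 + 16\right) \left(-388 + 254\right) = \left(2 + 16\right) \left(-134\right) = 18 \left(-134\right) = -2412$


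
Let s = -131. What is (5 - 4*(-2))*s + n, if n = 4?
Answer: -1699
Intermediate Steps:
(5 - 4*(-2))*s + n = (5 - 4*(-2))*(-131) + 4 = (5 + 8)*(-131) + 4 = 13*(-131) + 4 = -1703 + 4 = -1699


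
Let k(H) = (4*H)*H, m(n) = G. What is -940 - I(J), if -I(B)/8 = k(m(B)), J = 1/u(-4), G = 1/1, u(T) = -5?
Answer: -908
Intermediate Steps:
G = 1 (G = 1*1 = 1)
m(n) = 1
J = -⅕ (J = 1/(-5) = -⅕ ≈ -0.20000)
k(H) = 4*H²
I(B) = -32 (I(B) = -32*1² = -32)
-940 - I(J) = -940 - 1*(-32) = -940 + 32 = -908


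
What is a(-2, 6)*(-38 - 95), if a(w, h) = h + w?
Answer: -532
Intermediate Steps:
a(-2, 6)*(-38 - 95) = (6 - 2)*(-38 - 95) = 4*(-133) = -532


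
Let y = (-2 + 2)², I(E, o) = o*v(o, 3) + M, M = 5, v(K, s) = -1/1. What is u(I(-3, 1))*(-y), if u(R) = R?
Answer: 0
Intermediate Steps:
v(K, s) = -1 (v(K, s) = -1*1 = -1)
I(E, o) = 5 - o (I(E, o) = o*(-1) + 5 = -o + 5 = 5 - o)
y = 0 (y = 0² = 0)
u(I(-3, 1))*(-y) = (5 - 1*1)*(-1*0) = (5 - 1)*0 = 4*0 = 0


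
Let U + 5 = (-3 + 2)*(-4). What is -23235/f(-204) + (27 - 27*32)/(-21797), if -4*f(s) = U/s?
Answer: 413265889557/21797 ≈ 1.8960e+7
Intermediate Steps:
U = -1 (U = -5 + (-3 + 2)*(-4) = -5 - 1*(-4) = -5 + 4 = -1)
f(s) = 1/(4*s) (f(s) = -(-1)/(4*s) = 1/(4*s))
-23235/f(-204) + (27 - 27*32)/(-21797) = -23235/((1/4)/(-204)) + (27 - 27*32)/(-21797) = -23235/((1/4)*(-1/204)) + (27 - 864)*(-1/21797) = -23235/(-1/816) - 837*(-1/21797) = -23235*(-816) + 837/21797 = 18959760 + 837/21797 = 413265889557/21797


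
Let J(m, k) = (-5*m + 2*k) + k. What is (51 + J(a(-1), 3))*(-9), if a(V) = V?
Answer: -585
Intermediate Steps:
J(m, k) = -5*m + 3*k
(51 + J(a(-1), 3))*(-9) = (51 + (-5*(-1) + 3*3))*(-9) = (51 + (5 + 9))*(-9) = (51 + 14)*(-9) = 65*(-9) = -585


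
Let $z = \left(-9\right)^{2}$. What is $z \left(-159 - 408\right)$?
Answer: $-45927$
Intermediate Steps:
$z = 81$
$z \left(-159 - 408\right) = 81 \left(-159 - 408\right) = 81 \left(-567\right) = -45927$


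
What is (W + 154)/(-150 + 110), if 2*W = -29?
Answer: -279/80 ≈ -3.4875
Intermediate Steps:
W = -29/2 (W = (½)*(-29) = -29/2 ≈ -14.500)
(W + 154)/(-150 + 110) = (-29/2 + 154)/(-150 + 110) = (279/2)/(-40) = (279/2)*(-1/40) = -279/80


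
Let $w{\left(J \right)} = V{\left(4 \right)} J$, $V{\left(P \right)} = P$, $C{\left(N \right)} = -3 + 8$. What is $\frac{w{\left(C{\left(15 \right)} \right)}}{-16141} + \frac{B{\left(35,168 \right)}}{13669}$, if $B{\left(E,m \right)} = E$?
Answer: $\frac{291555}{220631329} \approx 0.0013215$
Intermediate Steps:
$C{\left(N \right)} = 5$
$w{\left(J \right)} = 4 J$
$\frac{w{\left(C{\left(15 \right)} \right)}}{-16141} + \frac{B{\left(35,168 \right)}}{13669} = \frac{4 \cdot 5}{-16141} + \frac{35}{13669} = 20 \left(- \frac{1}{16141}\right) + 35 \cdot \frac{1}{13669} = - \frac{20}{16141} + \frac{35}{13669} = \frac{291555}{220631329}$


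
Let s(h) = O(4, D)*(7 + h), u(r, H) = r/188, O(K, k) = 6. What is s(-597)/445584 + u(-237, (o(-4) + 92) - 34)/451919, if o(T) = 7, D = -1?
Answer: -3134028503/394345423238 ≈ -0.0079474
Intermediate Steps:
u(r, H) = r/188 (u(r, H) = r*(1/188) = r/188)
s(h) = 42 + 6*h (s(h) = 6*(7 + h) = 42 + 6*h)
s(-597)/445584 + u(-237, (o(-4) + 92) - 34)/451919 = (42 + 6*(-597))/445584 + ((1/188)*(-237))/451919 = (42 - 3582)*(1/445584) - 237/188*1/451919 = -3540*1/445584 - 237/84960772 = -295/37132 - 237/84960772 = -3134028503/394345423238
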